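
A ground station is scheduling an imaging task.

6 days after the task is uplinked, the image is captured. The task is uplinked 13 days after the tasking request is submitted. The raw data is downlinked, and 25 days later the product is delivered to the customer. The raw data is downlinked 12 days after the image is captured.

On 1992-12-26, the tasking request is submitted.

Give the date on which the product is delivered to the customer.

The tasking request is submitted: Dec 26, 1992.
The task is uplinked: Dec 26, 1992 + 13 days = Jan 8, 1993.
The image is captured: Jan 8, 1993 + 6 days = Jan 14, 1993.
The raw data is downlinked: Jan 14, 1993 + 12 days = Jan 26, 1993.
The product is delivered to the customer: Jan 26, 1993 + 25 days = Feb 20, 1993.

1993-02-20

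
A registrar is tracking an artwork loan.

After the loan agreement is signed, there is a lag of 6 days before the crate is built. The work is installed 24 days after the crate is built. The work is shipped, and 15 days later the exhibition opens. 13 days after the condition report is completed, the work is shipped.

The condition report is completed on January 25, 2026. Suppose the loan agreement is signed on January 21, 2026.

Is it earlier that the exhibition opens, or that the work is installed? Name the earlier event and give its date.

The work is installed — February 20, 2026

The condition report is completed: Jan 25, 2026.
The work is shipped: Jan 25, 2026 + 13 days = Feb 7, 2026.
The exhibition opens: Feb 7, 2026 + 15 days = Feb 22, 2026.
The loan agreement is signed: Jan 21, 2026.
The crate is built: Jan 21, 2026 + 6 days = Jan 27, 2026.
The work is installed: Jan 27, 2026 + 24 days = Feb 20, 2026.
Comparing: the exhibition opens on Feb 22, 2026 vs the work is installed on Feb 20, 2026. Earlier: the work is installed.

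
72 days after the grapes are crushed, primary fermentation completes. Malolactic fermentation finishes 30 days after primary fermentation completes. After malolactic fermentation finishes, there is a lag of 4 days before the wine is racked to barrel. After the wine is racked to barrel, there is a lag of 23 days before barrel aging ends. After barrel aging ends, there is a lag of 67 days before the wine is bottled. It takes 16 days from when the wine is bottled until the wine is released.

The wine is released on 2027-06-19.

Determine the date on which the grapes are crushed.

The wine is released: Jun 19, 2027.
The wine is bottled: Jun 19, 2027 − 16 days = Jun 3, 2027.
Barrel aging ends: Jun 3, 2027 − 67 days = Mar 28, 2027.
The wine is racked to barrel: Mar 28, 2027 − 23 days = Mar 5, 2027.
Malolactic fermentation finishes: Mar 5, 2027 − 4 days = Mar 1, 2027.
Primary fermentation completes: Mar 1, 2027 − 30 days = Jan 30, 2027.
The grapes are crushed: Jan 30, 2027 − 72 days = Nov 19, 2026.

2026-11-19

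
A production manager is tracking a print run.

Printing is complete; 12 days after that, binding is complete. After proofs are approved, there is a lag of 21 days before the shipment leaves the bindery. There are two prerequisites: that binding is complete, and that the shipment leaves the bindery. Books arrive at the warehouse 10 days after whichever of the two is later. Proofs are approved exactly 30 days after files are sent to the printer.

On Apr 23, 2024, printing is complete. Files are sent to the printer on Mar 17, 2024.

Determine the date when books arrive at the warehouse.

May 17, 2024

Printing is complete: Apr 23, 2024.
Binding is complete: Apr 23, 2024 + 12 days = May 5, 2024.
Files are sent to the printer: Mar 17, 2024.
Proofs are approved: Mar 17, 2024 + 30 days = Apr 16, 2024.
The shipment leaves the bindery: Apr 16, 2024 + 21 days = May 7, 2024.
Both prerequisites met — binding is complete (May 5, 2024), the shipment leaves the bindery (May 7, 2024); the later is May 7, 2024.
Books arrive at the warehouse: May 7, 2024 + 10 days = May 17, 2024.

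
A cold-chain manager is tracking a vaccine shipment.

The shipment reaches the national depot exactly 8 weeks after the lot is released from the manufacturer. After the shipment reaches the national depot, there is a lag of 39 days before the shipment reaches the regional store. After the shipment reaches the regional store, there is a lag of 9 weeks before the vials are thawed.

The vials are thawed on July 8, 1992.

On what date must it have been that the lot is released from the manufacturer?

February 1, 1992

The vials are thawed: Jul 8, 1992.
The shipment reaches the regional store: Jul 8, 1992 − 9 weeks = May 6, 1992.
The shipment reaches the national depot: May 6, 1992 − 39 days = Mar 28, 1992.
The lot is released from the manufacturer: Mar 28, 1992 − 8 weeks = Feb 1, 1992.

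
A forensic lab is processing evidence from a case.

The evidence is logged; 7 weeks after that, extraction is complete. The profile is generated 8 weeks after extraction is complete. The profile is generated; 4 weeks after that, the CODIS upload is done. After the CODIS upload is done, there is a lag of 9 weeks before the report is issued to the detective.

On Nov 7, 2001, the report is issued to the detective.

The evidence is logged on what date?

Apr 25, 2001

The report is issued to the detective: Nov 7, 2001.
The CODIS upload is done: Nov 7, 2001 − 9 weeks = Sep 5, 2001.
The profile is generated: Sep 5, 2001 − 4 weeks = Aug 8, 2001.
Extraction is complete: Aug 8, 2001 − 8 weeks = Jun 13, 2001.
The evidence is logged: Jun 13, 2001 − 7 weeks = Apr 25, 2001.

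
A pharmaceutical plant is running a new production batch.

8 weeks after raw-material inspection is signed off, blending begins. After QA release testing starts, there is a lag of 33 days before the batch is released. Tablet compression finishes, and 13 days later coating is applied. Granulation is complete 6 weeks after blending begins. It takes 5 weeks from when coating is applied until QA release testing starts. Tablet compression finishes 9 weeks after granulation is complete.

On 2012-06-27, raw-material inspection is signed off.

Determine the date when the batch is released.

Raw-material inspection is signed off: Jun 27, 2012.
Blending begins: Jun 27, 2012 + 8 weeks = Aug 22, 2012.
Granulation is complete: Aug 22, 2012 + 6 weeks = Oct 3, 2012.
Tablet compression finishes: Oct 3, 2012 + 9 weeks = Dec 5, 2012.
Coating is applied: Dec 5, 2012 + 13 days = Dec 18, 2012.
QA release testing starts: Dec 18, 2012 + 5 weeks = Jan 22, 2013.
The batch is released: Jan 22, 2013 + 33 days = Feb 24, 2013.

2013-02-24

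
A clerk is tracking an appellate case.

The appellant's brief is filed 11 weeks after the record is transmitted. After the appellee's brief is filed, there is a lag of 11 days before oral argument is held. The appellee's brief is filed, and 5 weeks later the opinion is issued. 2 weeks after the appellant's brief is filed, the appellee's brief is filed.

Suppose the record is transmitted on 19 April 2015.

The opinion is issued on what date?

The record is transmitted: Apr 19, 2015.
The appellant's brief is filed: Apr 19, 2015 + 11 weeks = Jul 5, 2015.
The appellee's brief is filed: Jul 5, 2015 + 2 weeks = Jul 19, 2015.
The opinion is issued: Jul 19, 2015 + 5 weeks = Aug 23, 2015.

23 August 2015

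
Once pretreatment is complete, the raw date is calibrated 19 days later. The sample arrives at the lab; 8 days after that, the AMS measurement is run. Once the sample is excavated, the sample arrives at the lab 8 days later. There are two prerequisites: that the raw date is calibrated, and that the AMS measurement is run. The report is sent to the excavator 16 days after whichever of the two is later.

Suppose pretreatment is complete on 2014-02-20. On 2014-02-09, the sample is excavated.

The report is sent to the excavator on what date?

Pretreatment is complete: Feb 20, 2014.
The raw date is calibrated: Feb 20, 2014 + 19 days = Mar 11, 2014.
The sample is excavated: Feb 9, 2014.
The sample arrives at the lab: Feb 9, 2014 + 8 days = Feb 17, 2014.
The AMS measurement is run: Feb 17, 2014 + 8 days = Feb 25, 2014.
Both prerequisites met — the raw date is calibrated (Mar 11, 2014), the AMS measurement is run (Feb 25, 2014); the later is Mar 11, 2014.
The report is sent to the excavator: Mar 11, 2014 + 16 days = Mar 27, 2014.

2014-03-27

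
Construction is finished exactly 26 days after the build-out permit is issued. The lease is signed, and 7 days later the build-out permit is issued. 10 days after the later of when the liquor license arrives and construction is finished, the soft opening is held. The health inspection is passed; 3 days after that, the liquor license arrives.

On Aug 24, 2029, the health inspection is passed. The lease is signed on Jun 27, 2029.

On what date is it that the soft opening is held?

Sep 6, 2029

The health inspection is passed: Aug 24, 2029.
The liquor license arrives: Aug 24, 2029 + 3 days = Aug 27, 2029.
The lease is signed: Jun 27, 2029.
The build-out permit is issued: Jun 27, 2029 + 7 days = Jul 4, 2029.
Construction is finished: Jul 4, 2029 + 26 days = Jul 30, 2029.
Both prerequisites met — the liquor license arrives (Aug 27, 2029), construction is finished (Jul 30, 2029); the later is Aug 27, 2029.
The soft opening is held: Aug 27, 2029 + 10 days = Sep 6, 2029.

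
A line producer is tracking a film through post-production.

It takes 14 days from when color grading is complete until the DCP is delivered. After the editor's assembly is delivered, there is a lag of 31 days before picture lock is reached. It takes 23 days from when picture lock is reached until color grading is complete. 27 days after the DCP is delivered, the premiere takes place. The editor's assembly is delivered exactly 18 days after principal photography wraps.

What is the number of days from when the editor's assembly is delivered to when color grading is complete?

54 days

Causal path: the editor's assembly is delivered → picture lock is reached → color grading is complete.
Total delay along the path: 31 + 23 = 54 days.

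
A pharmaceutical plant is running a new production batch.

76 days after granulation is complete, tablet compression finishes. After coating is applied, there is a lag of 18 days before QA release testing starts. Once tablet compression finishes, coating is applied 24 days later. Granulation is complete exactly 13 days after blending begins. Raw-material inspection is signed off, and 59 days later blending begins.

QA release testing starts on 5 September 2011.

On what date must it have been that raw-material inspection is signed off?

QA release testing starts: Sep 5, 2011.
Coating is applied: Sep 5, 2011 − 18 days = Aug 18, 2011.
Tablet compression finishes: Aug 18, 2011 − 24 days = Jul 25, 2011.
Granulation is complete: Jul 25, 2011 − 76 days = May 10, 2011.
Blending begins: May 10, 2011 − 13 days = Apr 27, 2011.
Raw-material inspection is signed off: Apr 27, 2011 − 59 days = Feb 27, 2011.

27 February 2011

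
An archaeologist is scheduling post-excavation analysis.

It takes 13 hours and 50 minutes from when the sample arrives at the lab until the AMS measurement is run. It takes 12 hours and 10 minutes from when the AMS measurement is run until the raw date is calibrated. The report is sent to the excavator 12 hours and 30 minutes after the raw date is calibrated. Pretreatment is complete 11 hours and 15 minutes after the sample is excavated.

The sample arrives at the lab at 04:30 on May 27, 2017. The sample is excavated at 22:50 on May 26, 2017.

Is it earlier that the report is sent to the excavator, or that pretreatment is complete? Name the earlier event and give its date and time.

Pretreatment is complete — 10:05 on May 27, 2017

The sample arrives at the lab: 04:30 May 27, 2017.
The AMS measurement is run: 04:30 May 27, 2017 + 13h50m = 18:20 May 27, 2017.
The raw date is calibrated: 18:20 May 27, 2017 + 12h10m = 06:30 May 28, 2017.
The report is sent to the excavator: 06:30 May 28, 2017 + 12h30m = 19:00 May 28, 2017.
The sample is excavated: 22:50 May 26, 2017.
Pretreatment is complete: 22:50 May 26, 2017 + 11h15m = 10:05 May 27, 2017.
Comparing: the report is sent to the excavator at 19:00 May 28, 2017 vs pretreatment is complete at 10:05 May 27, 2017. Earlier: pretreatment is complete.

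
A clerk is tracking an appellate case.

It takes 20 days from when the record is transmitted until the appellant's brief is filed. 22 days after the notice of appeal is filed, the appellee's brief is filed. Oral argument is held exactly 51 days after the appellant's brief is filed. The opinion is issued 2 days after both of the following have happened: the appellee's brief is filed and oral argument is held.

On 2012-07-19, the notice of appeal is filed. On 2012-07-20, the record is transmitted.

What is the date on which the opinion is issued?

2012-10-01

The notice of appeal is filed: Jul 19, 2012.
The appellee's brief is filed: Jul 19, 2012 + 22 days = Aug 10, 2012.
The record is transmitted: Jul 20, 2012.
The appellant's brief is filed: Jul 20, 2012 + 20 days = Aug 9, 2012.
Oral argument is held: Aug 9, 2012 + 51 days = Sep 29, 2012.
Both prerequisites met — the appellee's brief is filed (Aug 10, 2012), oral argument is held (Sep 29, 2012); the later is Sep 29, 2012.
The opinion is issued: Sep 29, 2012 + 2 days = Oct 1, 2012.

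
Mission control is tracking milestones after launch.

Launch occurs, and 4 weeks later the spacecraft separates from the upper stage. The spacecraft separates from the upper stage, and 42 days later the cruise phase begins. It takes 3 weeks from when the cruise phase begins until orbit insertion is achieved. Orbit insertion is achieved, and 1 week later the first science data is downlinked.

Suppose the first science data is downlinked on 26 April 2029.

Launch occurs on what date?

18 January 2029

The first science data is downlinked: Apr 26, 2029.
Orbit insertion is achieved: Apr 26, 2029 − 1 week = Apr 19, 2029.
The cruise phase begins: Apr 19, 2029 − 3 weeks = Mar 29, 2029.
The spacecraft separates from the upper stage: Mar 29, 2029 − 42 days = Feb 15, 2029.
Launch occurs: Feb 15, 2029 − 4 weeks = Jan 18, 2029.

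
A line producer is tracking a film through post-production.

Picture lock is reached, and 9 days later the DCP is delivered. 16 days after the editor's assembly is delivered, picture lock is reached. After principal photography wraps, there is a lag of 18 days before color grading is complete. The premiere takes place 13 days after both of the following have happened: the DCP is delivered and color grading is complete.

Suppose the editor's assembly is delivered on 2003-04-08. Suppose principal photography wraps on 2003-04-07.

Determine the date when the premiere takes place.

The editor's assembly is delivered: Apr 8, 2003.
Picture lock is reached: Apr 8, 2003 + 16 days = Apr 24, 2003.
The DCP is delivered: Apr 24, 2003 + 9 days = May 3, 2003.
Principal photography wraps: Apr 7, 2003.
Color grading is complete: Apr 7, 2003 + 18 days = Apr 25, 2003.
Both prerequisites met — the DCP is delivered (May 3, 2003), color grading is complete (Apr 25, 2003); the later is May 3, 2003.
The premiere takes place: May 3, 2003 + 13 days = May 16, 2003.

2003-05-16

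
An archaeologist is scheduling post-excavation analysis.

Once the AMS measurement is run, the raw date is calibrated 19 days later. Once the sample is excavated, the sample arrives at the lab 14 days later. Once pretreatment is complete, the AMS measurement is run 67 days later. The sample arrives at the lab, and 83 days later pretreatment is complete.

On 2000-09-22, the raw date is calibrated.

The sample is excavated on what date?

2000-03-23

The raw date is calibrated: Sep 22, 2000.
The AMS measurement is run: Sep 22, 2000 − 19 days = Sep 3, 2000.
Pretreatment is complete: Sep 3, 2000 − 67 days = Jun 28, 2000.
The sample arrives at the lab: Jun 28, 2000 − 83 days = Apr 6, 2000.
The sample is excavated: Apr 6, 2000 − 14 days = Mar 23, 2000.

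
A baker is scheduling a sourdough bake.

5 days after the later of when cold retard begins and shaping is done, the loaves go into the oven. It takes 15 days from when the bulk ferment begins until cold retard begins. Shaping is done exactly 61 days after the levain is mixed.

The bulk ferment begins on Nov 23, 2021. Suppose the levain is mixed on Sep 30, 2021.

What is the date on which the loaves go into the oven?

The bulk ferment begins: Nov 23, 2021.
Cold retard begins: Nov 23, 2021 + 15 days = Dec 8, 2021.
The levain is mixed: Sep 30, 2021.
Shaping is done: Sep 30, 2021 + 61 days = Nov 30, 2021.
Both prerequisites met — cold retard begins (Dec 8, 2021), shaping is done (Nov 30, 2021); the later is Dec 8, 2021.
The loaves go into the oven: Dec 8, 2021 + 5 days = Dec 13, 2021.

Dec 13, 2021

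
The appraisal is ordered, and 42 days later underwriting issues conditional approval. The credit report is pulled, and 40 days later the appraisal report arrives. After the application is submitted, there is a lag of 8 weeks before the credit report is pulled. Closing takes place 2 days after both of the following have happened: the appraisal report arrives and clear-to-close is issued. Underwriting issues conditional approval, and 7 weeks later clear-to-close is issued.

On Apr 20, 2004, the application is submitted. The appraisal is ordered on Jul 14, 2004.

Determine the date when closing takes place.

The application is submitted: Apr 20, 2004.
The credit report is pulled: Apr 20, 2004 + 8 weeks = Jun 15, 2004.
The appraisal report arrives: Jun 15, 2004 + 40 days = Jul 25, 2004.
The appraisal is ordered: Jul 14, 2004.
Underwriting issues conditional approval: Jul 14, 2004 + 42 days = Aug 25, 2004.
Clear-to-close is issued: Aug 25, 2004 + 7 weeks = Oct 13, 2004.
Both prerequisites met — the appraisal report arrives (Jul 25, 2004), clear-to-close is issued (Oct 13, 2004); the later is Oct 13, 2004.
Closing takes place: Oct 13, 2004 + 2 days = Oct 15, 2004.

Oct 15, 2004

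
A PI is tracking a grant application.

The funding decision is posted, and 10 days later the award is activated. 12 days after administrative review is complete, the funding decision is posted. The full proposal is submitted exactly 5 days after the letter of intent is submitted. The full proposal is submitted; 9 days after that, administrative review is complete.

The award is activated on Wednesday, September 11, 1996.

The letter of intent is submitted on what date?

The award is activated: Sep 11, 1996.
The funding decision is posted: Sep 11, 1996 − 10 days = Sep 1, 1996.
Administrative review is complete: Sep 1, 1996 − 12 days = Aug 20, 1996.
The full proposal is submitted: Aug 20, 1996 − 9 days = Aug 11, 1996.
The letter of intent is submitted: Aug 11, 1996 − 5 days = Aug 6, 1996.

Tuesday, August 6, 1996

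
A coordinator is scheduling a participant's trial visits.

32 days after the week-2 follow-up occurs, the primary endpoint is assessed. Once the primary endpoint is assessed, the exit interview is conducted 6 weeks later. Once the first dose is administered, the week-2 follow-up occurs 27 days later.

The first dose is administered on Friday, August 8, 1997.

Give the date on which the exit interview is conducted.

Monday, November 17, 1997

The first dose is administered: Aug 8, 1997.
The week-2 follow-up occurs: Aug 8, 1997 + 27 days = Sep 4, 1997.
The primary endpoint is assessed: Sep 4, 1997 + 32 days = Oct 6, 1997.
The exit interview is conducted: Oct 6, 1997 + 6 weeks = Nov 17, 1997.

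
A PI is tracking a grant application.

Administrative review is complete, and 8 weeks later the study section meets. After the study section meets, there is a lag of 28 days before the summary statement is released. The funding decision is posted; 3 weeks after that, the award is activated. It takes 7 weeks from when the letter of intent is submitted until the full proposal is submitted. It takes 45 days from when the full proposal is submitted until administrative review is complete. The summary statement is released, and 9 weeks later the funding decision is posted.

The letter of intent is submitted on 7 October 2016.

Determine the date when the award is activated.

The letter of intent is submitted: Oct 7, 2016.
The full proposal is submitted: Oct 7, 2016 + 7 weeks = Nov 25, 2016.
Administrative review is complete: Nov 25, 2016 + 45 days = Jan 9, 2017.
The study section meets: Jan 9, 2017 + 8 weeks = Mar 6, 2017.
The summary statement is released: Mar 6, 2017 + 28 days = Apr 3, 2017.
The funding decision is posted: Apr 3, 2017 + 9 weeks = Jun 5, 2017.
The award is activated: Jun 5, 2017 + 3 weeks = Jun 26, 2017.

26 June 2017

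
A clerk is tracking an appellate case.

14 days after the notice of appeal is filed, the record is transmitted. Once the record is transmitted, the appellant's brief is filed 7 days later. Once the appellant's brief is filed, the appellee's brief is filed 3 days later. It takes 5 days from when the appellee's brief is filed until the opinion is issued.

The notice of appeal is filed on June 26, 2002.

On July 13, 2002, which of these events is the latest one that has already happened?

The notice of appeal is filed: Jun 26, 2002.
The record is transmitted: Jun 26, 2002 + 14 days = Jul 10, 2002.
The appellant's brief is filed: Jul 10, 2002 + 7 days = Jul 17, 2002.
The appellee's brief is filed: Jul 17, 2002 + 3 days = Jul 20, 2002.
The opinion is issued: Jul 20, 2002 + 5 days = Jul 25, 2002.
Jul 13, 2002 falls between when the record is transmitted (Jul 10, 2002) and when the appellant's brief is filed (Jul 17, 2002).

The record is transmitted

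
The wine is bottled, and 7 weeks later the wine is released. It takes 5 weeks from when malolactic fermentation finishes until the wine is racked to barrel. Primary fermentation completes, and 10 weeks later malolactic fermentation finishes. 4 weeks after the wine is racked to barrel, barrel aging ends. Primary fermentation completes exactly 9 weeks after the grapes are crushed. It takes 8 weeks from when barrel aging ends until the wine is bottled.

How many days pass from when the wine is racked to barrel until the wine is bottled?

Causal path: the wine is racked to barrel → barrel aging ends → the wine is bottled.
Total delay along the path: 4 + 8 weeks = 12 weeks = 84 days.

84 days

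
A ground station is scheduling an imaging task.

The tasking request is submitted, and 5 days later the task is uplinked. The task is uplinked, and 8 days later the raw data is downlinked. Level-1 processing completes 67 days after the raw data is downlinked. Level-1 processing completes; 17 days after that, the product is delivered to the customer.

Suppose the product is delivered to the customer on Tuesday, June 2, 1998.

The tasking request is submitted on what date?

The product is delivered to the customer: Jun 2, 1998.
Level-1 processing completes: Jun 2, 1998 − 17 days = May 16, 1998.
The raw data is downlinked: May 16, 1998 − 67 days = Mar 10, 1998.
The task is uplinked: Mar 10, 1998 − 8 days = Mar 2, 1998.
The tasking request is submitted: Mar 2, 1998 − 5 days = Feb 25, 1998.

Wednesday, February 25, 1998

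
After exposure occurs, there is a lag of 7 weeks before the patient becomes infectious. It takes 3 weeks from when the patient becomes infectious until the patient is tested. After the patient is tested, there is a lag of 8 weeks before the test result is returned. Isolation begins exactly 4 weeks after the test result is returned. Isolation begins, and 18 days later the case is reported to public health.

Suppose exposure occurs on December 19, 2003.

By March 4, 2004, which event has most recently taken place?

Exposure occurs: Dec 19, 2003.
The patient becomes infectious: Dec 19, 2003 + 7 weeks = Feb 6, 2004.
The patient is tested: Feb 6, 2004 + 3 weeks = Feb 27, 2004.
The test result is returned: Feb 27, 2004 + 8 weeks = Apr 23, 2004.
Isolation begins: Apr 23, 2004 + 4 weeks = May 21, 2004.
The case is reported to public health: May 21, 2004 + 18 days = Jun 8, 2004.
Mar 4, 2004 falls between when the patient is tested (Feb 27, 2004) and when the test result is returned (Apr 23, 2004).

The patient is tested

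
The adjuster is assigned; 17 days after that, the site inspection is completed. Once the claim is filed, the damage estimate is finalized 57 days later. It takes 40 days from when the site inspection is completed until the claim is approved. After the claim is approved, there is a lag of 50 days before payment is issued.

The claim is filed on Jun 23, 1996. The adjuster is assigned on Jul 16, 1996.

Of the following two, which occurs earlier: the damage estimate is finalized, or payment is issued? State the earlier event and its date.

The damage estimate is finalized — Aug 19, 1996

The claim is filed: Jun 23, 1996.
The damage estimate is finalized: Jun 23, 1996 + 57 days = Aug 19, 1996.
The adjuster is assigned: Jul 16, 1996.
The site inspection is completed: Jul 16, 1996 + 17 days = Aug 2, 1996.
The claim is approved: Aug 2, 1996 + 40 days = Sep 11, 1996.
Payment is issued: Sep 11, 1996 + 50 days = Oct 31, 1996.
Comparing: the damage estimate is finalized on Aug 19, 1996 vs payment is issued on Oct 31, 1996. Earlier: the damage estimate is finalized.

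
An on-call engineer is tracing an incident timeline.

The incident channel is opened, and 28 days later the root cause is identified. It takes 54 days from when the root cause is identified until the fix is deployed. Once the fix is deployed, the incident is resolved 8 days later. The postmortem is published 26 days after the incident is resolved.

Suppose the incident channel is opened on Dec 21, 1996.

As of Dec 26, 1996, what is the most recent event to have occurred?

The incident channel is opened: Dec 21, 1996.
The root cause is identified: Dec 21, 1996 + 28 days = Jan 18, 1997.
The fix is deployed: Jan 18, 1997 + 54 days = Mar 13, 1997.
The incident is resolved: Mar 13, 1997 + 8 days = Mar 21, 1997.
The postmortem is published: Mar 21, 1997 + 26 days = Apr 16, 1997.
Dec 26, 1996 falls between when the incident channel is opened (Dec 21, 1996) and when the root cause is identified (Jan 18, 1997).

The incident channel is opened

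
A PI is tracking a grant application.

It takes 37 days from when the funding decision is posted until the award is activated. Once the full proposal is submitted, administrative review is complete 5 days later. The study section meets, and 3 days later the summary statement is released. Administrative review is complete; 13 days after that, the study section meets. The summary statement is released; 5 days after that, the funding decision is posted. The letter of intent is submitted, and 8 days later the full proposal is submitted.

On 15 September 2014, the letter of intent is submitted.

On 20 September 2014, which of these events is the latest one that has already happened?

The letter of intent is submitted: Sep 15, 2014.
The full proposal is submitted: Sep 15, 2014 + 8 days = Sep 23, 2014.
Administrative review is complete: Sep 23, 2014 + 5 days = Sep 28, 2014.
The study section meets: Sep 28, 2014 + 13 days = Oct 11, 2014.
The summary statement is released: Oct 11, 2014 + 3 days = Oct 14, 2014.
The funding decision is posted: Oct 14, 2014 + 5 days = Oct 19, 2014.
The award is activated: Oct 19, 2014 + 37 days = Nov 25, 2014.
Sep 20, 2014 falls between when the letter of intent is submitted (Sep 15, 2014) and when the full proposal is submitted (Sep 23, 2014).

The letter of intent is submitted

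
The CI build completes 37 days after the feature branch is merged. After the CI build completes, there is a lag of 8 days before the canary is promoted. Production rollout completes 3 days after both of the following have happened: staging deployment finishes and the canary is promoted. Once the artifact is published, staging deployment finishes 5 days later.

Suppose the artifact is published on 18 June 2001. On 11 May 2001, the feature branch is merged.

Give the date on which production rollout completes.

28 June 2001

The artifact is published: Jun 18, 2001.
Staging deployment finishes: Jun 18, 2001 + 5 days = Jun 23, 2001.
The feature branch is merged: May 11, 2001.
The CI build completes: May 11, 2001 + 37 days = Jun 17, 2001.
The canary is promoted: Jun 17, 2001 + 8 days = Jun 25, 2001.
Both prerequisites met — staging deployment finishes (Jun 23, 2001), the canary is promoted (Jun 25, 2001); the later is Jun 25, 2001.
Production rollout completes: Jun 25, 2001 + 3 days = Jun 28, 2001.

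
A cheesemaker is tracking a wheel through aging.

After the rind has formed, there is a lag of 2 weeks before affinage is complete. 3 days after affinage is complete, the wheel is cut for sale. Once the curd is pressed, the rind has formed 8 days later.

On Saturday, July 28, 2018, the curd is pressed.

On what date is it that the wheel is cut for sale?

Wednesday, August 22, 2018

The curd is pressed: Jul 28, 2018.
The rind has formed: Jul 28, 2018 + 8 days = Aug 5, 2018.
Affinage is complete: Aug 5, 2018 + 2 weeks = Aug 19, 2018.
The wheel is cut for sale: Aug 19, 2018 + 3 days = Aug 22, 2018.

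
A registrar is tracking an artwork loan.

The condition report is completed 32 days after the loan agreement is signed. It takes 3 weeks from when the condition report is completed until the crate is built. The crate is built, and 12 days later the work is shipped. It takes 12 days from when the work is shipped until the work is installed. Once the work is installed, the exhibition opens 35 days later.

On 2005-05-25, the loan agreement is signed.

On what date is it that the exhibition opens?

The loan agreement is signed: May 25, 2005.
The condition report is completed: May 25, 2005 + 32 days = Jun 26, 2005.
The crate is built: Jun 26, 2005 + 3 weeks = Jul 17, 2005.
The work is shipped: Jul 17, 2005 + 12 days = Jul 29, 2005.
The work is installed: Jul 29, 2005 + 12 days = Aug 10, 2005.
The exhibition opens: Aug 10, 2005 + 35 days = Sep 14, 2005.

2005-09-14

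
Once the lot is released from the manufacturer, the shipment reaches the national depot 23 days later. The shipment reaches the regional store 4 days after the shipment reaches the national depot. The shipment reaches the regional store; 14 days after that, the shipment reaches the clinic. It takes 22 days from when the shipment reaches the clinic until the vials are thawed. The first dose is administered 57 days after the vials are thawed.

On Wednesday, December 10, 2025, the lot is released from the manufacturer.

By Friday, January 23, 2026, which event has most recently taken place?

The lot is released from the manufacturer: Dec 10, 2025.
The shipment reaches the national depot: Dec 10, 2025 + 23 days = Jan 2, 2026.
The shipment reaches the regional store: Jan 2, 2026 + 4 days = Jan 6, 2026.
The shipment reaches the clinic: Jan 6, 2026 + 14 days = Jan 20, 2026.
The vials are thawed: Jan 20, 2026 + 22 days = Feb 11, 2026.
The first dose is administered: Feb 11, 2026 + 57 days = Apr 9, 2026.
Jan 23, 2026 falls between when the shipment reaches the clinic (Jan 20, 2026) and when the vials are thawed (Feb 11, 2026).

The shipment reaches the clinic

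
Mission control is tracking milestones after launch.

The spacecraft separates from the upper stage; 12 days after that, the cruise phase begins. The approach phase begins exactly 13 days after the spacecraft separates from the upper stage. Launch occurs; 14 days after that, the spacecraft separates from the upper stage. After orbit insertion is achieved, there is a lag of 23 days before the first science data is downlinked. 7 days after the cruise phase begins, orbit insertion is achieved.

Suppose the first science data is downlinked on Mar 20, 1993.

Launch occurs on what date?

The first science data is downlinked: Mar 20, 1993.
Orbit insertion is achieved: Mar 20, 1993 − 23 days = Feb 25, 1993.
The cruise phase begins: Feb 25, 1993 − 7 days = Feb 18, 1993.
The spacecraft separates from the upper stage: Feb 18, 1993 − 12 days = Feb 6, 1993.
Launch occurs: Feb 6, 1993 − 14 days = Jan 23, 1993.

Jan 23, 1993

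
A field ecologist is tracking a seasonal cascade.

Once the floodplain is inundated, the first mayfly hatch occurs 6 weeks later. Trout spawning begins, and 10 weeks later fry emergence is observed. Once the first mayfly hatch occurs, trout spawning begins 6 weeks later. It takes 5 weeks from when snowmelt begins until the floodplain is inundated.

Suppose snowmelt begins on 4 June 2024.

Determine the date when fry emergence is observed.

10 December 2024

Snowmelt begins: Jun 4, 2024.
The floodplain is inundated: Jun 4, 2024 + 5 weeks = Jul 9, 2024.
The first mayfly hatch occurs: Jul 9, 2024 + 6 weeks = Aug 20, 2024.
Trout spawning begins: Aug 20, 2024 + 6 weeks = Oct 1, 2024.
Fry emergence is observed: Oct 1, 2024 + 10 weeks = Dec 10, 2024.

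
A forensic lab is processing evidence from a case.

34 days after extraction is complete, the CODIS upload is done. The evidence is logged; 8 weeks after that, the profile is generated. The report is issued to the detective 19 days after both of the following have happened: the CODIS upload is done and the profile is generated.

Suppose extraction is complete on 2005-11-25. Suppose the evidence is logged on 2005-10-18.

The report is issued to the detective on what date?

Extraction is complete: Nov 25, 2005.
The CODIS upload is done: Nov 25, 2005 + 34 days = Dec 29, 2005.
The evidence is logged: Oct 18, 2005.
The profile is generated: Oct 18, 2005 + 8 weeks = Dec 13, 2005.
Both prerequisites met — the CODIS upload is done (Dec 29, 2005), the profile is generated (Dec 13, 2005); the later is Dec 29, 2005.
The report is issued to the detective: Dec 29, 2005 + 19 days = Jan 17, 2006.

2006-01-17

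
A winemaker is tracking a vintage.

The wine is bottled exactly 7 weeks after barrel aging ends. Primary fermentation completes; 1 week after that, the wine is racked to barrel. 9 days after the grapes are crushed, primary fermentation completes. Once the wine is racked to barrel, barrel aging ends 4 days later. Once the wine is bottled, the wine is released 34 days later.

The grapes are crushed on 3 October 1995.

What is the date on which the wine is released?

The grapes are crushed: Oct 3, 1995.
Primary fermentation completes: Oct 3, 1995 + 9 days = Oct 12, 1995.
The wine is racked to barrel: Oct 12, 1995 + 1 week = Oct 19, 1995.
Barrel aging ends: Oct 19, 1995 + 4 days = Oct 23, 1995.
The wine is bottled: Oct 23, 1995 + 7 weeks = Dec 11, 1995.
The wine is released: Dec 11, 1995 + 34 days = Jan 14, 1996.

14 January 1996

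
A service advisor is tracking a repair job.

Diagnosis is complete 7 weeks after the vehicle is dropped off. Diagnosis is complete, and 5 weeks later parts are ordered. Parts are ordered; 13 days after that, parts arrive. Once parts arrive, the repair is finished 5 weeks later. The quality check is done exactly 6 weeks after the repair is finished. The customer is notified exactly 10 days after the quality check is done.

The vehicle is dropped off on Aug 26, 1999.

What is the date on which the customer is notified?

Feb 26, 2000

The vehicle is dropped off: Aug 26, 1999.
Diagnosis is complete: Aug 26, 1999 + 7 weeks = Oct 14, 1999.
Parts are ordered: Oct 14, 1999 + 5 weeks = Nov 18, 1999.
Parts arrive: Nov 18, 1999 + 13 days = Dec 1, 1999.
The repair is finished: Dec 1, 1999 + 5 weeks = Jan 5, 2000.
The quality check is done: Jan 5, 2000 + 6 weeks = Feb 16, 2000.
The customer is notified: Feb 16, 2000 + 10 days = Feb 26, 2000.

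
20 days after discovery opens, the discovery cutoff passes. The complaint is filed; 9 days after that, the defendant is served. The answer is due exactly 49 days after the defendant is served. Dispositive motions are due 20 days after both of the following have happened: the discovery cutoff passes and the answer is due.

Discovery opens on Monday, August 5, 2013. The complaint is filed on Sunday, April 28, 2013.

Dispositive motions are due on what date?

Discovery opens: Aug 5, 2013.
The discovery cutoff passes: Aug 5, 2013 + 20 days = Aug 25, 2013.
The complaint is filed: Apr 28, 2013.
The defendant is served: Apr 28, 2013 + 9 days = May 7, 2013.
The answer is due: May 7, 2013 + 49 days = Jun 25, 2013.
Both prerequisites met — the discovery cutoff passes (Aug 25, 2013), the answer is due (Jun 25, 2013); the later is Aug 25, 2013.
Dispositive motions are due: Aug 25, 2013 + 20 days = Sep 14, 2013.

Saturday, September 14, 2013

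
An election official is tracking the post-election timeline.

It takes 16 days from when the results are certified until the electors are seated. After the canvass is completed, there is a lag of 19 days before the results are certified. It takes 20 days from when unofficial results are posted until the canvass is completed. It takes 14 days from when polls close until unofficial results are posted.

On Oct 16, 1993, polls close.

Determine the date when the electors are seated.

Polls close: Oct 16, 1993.
Unofficial results are posted: Oct 16, 1993 + 14 days = Oct 30, 1993.
The canvass is completed: Oct 30, 1993 + 20 days = Nov 19, 1993.
The results are certified: Nov 19, 1993 + 19 days = Dec 8, 1993.
The electors are seated: Dec 8, 1993 + 16 days = Dec 24, 1993.

Dec 24, 1993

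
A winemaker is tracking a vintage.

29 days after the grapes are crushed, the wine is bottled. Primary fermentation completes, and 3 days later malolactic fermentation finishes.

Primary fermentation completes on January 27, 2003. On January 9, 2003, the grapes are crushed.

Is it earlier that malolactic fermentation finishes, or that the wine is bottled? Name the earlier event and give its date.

Malolactic fermentation finishes — January 30, 2003

Primary fermentation completes: Jan 27, 2003.
Malolactic fermentation finishes: Jan 27, 2003 + 3 days = Jan 30, 2003.
The grapes are crushed: Jan 9, 2003.
The wine is bottled: Jan 9, 2003 + 29 days = Feb 7, 2003.
Comparing: malolactic fermentation finishes on Jan 30, 2003 vs the wine is bottled on Feb 7, 2003. Earlier: malolactic fermentation finishes.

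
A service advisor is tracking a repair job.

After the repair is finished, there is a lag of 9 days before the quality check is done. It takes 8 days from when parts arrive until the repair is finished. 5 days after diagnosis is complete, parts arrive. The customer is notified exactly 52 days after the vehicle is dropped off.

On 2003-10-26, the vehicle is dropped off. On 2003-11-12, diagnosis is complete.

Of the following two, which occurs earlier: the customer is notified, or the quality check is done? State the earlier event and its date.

The vehicle is dropped off: Oct 26, 2003.
The customer is notified: Oct 26, 2003 + 52 days = Dec 17, 2003.
Diagnosis is complete: Nov 12, 2003.
Parts arrive: Nov 12, 2003 + 5 days = Nov 17, 2003.
The repair is finished: Nov 17, 2003 + 8 days = Nov 25, 2003.
The quality check is done: Nov 25, 2003 + 9 days = Dec 4, 2003.
Comparing: the customer is notified on Dec 17, 2003 vs the quality check is done on Dec 4, 2003. Earlier: the quality check is done.

The quality check is done — 2003-12-04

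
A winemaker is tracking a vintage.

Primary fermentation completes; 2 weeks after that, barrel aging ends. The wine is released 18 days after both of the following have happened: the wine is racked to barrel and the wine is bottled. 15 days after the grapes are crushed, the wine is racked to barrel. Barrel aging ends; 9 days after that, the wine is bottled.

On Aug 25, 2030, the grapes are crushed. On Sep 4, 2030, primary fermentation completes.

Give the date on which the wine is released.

Oct 15, 2030

The grapes are crushed: Aug 25, 2030.
The wine is racked to barrel: Aug 25, 2030 + 15 days = Sep 9, 2030.
Primary fermentation completes: Sep 4, 2030.
Barrel aging ends: Sep 4, 2030 + 2 weeks = Sep 18, 2030.
The wine is bottled: Sep 18, 2030 + 9 days = Sep 27, 2030.
Both prerequisites met — the wine is racked to barrel (Sep 9, 2030), the wine is bottled (Sep 27, 2030); the later is Sep 27, 2030.
The wine is released: Sep 27, 2030 + 18 days = Oct 15, 2030.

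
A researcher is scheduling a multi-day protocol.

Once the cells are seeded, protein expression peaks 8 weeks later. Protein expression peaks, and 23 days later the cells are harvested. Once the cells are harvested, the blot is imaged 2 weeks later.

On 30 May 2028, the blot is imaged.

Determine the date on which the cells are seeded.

27 February 2028

The blot is imaged: May 30, 2028.
The cells are harvested: May 30, 2028 − 2 weeks = May 16, 2028.
Protein expression peaks: May 16, 2028 − 23 days = Apr 23, 2028.
The cells are seeded: Apr 23, 2028 − 8 weeks = Feb 27, 2028.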